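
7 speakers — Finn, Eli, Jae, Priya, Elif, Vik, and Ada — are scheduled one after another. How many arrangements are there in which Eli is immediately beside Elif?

1440

Treat {Eli, Elif} as a single unit. There are 6 units to order, and the pair itself can be ordered 2 ways.
So the count is 2·(6)! = 1440.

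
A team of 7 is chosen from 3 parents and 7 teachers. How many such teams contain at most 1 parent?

Split by how many parents are chosen (0 through 1).
Sum: C(3,0)·C(7,7) + C(3,1)·C(7,6) = 1 + 21 = 22.

22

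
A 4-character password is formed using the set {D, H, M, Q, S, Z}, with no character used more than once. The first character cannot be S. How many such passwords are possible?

The first character has 6−1 = 5 choices (anything except S).
The remaining 3 characters are filled from the other 5 symbols without repetition: 5 × 4 × 3 = 60.
Total: 5 × 60 = 300.

300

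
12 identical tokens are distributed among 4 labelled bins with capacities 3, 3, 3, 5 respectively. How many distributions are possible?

10

Ignoring the caps, the number of non-negative solutions to x_1+…+x_4 = 12 is C(15,3) = 455.
Subtract solutions that violate a single cap (substitute x_i' = x_i − (cap_i+1)): x_1 ≥ 4 gives C(11,3) = 165; x_2 ≥ 4 gives C(11,3) = 165; x_3 ≥ 4 gives C(11,3) = 165; x_4 ≥ 6 gives C(9,3) = 84. Together 579.
Add back pairs where two caps are both exceeded: 35 + 35 + 10 + 35 + 10 + 10 = 135.
Subtract triples: 1 + 0 + 0 + 0 = 1.
By inclusion–exclusion the count is 455 − 579 + 135 − 1 = 10.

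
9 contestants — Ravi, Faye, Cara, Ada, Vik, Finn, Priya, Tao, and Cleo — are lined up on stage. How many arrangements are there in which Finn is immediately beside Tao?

Treat {Finn, Tao} as a single unit. There are 8 units to order, and the pair itself can be ordered 2 ways.
That gives 2 × 8! = 2 × 40320 = 80640.

80640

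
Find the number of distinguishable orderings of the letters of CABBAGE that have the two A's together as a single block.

360

Treat the 2 copies of A as a single block. The multiset to arrange is then {AA, B, B, C, E, G}, 6 items in all.
That gives (6)!/(2!) = 360 arrangements.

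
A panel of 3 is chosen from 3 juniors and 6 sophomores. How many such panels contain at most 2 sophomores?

Split by how many sophomores are chosen (0 through 2).
Sum: C(6,0)·C(3,3) + C(6,1)·C(3,2) + C(6,2)·C(3,1) = 1 + 18 + 45 = 64.

64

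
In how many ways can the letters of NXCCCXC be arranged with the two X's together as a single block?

30

Treat the 2 copies of X as a single block. The multiset to arrange is then {XX, C, C, C, C, N}, 6 items in all.
That gives (6)!/(4!) = 30 arrangements.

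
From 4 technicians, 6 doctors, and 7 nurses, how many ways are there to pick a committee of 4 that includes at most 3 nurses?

2345

Split by how many nurses are chosen (0 through 3).
Sum: C(7,0)·C(10,4) + C(7,1)·C(10,3) + C(7,2)·C(10,2) + C(7,3)·C(10,1) = 210 + 840 + 945 + 350 = 2345.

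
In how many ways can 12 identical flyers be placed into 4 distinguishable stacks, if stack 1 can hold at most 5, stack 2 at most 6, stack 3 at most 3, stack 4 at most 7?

By stars and bars, unrestricted non-negative solutions to x_1+…+x_4 = 12 number C(12+3,3) = 455.
Subtract solutions that violate a single cap (substitute x_i' = x_i − (cap_i+1)): x_1 ≥ 6 gives C(9,3) = 84; x_2 ≥ 7 gives C(8,3) = 56; x_3 ≥ 4 gives C(11,3) = 165; x_4 ≥ 8 gives C(7,3) = 35. Together 340.
Add back pairs where two caps are both exceeded: 0 + 10 + 0 + 4 + 0 + 1 = 15.
By inclusion–exclusion the count is 455 − 340 + 15 = 130.

130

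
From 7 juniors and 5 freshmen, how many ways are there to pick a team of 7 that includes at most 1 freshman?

36

Split by how many freshmen are chosen (0 through 1).
Sum: C(5,0)·C(7,7) + C(5,1)·C(7,6) = 1 + 35 = 36.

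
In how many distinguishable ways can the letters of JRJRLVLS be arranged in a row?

5040

Letter multiplicities in JRJRLVLS: J×2, L×2, R×2, S×1, V×1.
Dividing 8! = 40320 by 2!·2!·2! = 8 for the repeated letters gives 5040.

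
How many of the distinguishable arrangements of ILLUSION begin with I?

2520

With the first slot taken by I, it remains to arrange the other 7 letters (LLUSION).
Those 7 letters have L appearing twice, giving (7)!/(2!) = 2520.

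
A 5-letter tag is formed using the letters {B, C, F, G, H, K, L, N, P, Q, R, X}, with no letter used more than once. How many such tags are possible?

With no repetition, fill the 5 letters in order: 12 choices, then 11, down to 8.
That product is 12 × 11 × 10 × 9 × 8 = 95040.

95040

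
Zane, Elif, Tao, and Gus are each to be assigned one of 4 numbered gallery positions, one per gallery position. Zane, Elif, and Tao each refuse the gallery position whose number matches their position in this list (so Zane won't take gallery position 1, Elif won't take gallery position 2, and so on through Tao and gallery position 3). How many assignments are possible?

11

Let Aᵢ (for i ∈ {1, 2, 3}) be the placements that put person i in their forbidden gallery position. Any j of these fix j positions, leaving (4−j)! ways to fill the rest, and there are C(3,j) ways to pick which j.
By inclusion–exclusion, the number of valid placements is Σ_{j=0}^{3} (−1)^j C(3,j)·(4−j)!.
Computing: 24 − 18 + 6 − 1 = 11.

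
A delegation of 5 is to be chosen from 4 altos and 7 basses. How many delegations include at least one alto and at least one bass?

441

With no constraint there are C(11,5) = 462 possible selections.
Selections missing a whole group: no altos → C(7,5) = 21; no basses → C(4,5) = 0.
Both groups omitted at once is impossible, so 462 − 21 = 441.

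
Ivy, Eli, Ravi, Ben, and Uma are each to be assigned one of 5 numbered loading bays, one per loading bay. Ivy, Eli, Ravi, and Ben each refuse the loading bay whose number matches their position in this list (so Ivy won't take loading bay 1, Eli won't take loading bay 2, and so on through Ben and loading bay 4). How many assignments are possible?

53

Let Aᵢ (for 1 ≤ i ≤ 4) be the placements that put person i in their forbidden loading bay. Any j of these fix j positions, leaving (5−j)! ways to fill the rest, and there are C(4,j) ways to pick which j.
By inclusion–exclusion, the number of valid placements is Σ_{j=0}^{4} (−1)^j C(4,j)·(5−j)!.
Computing: 120 − 96 + 36 − 8 + 1 = 53.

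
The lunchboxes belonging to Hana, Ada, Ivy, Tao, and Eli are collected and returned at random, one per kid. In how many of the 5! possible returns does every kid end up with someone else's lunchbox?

44

Count assignments avoiding every fixed point. For any j of the 5 kids fixed to their own lunchbox, the other 5−j can be arranged in (5−j)! ways.
By inclusion–exclusion this is Σ_{j=0}^{5} (−1)^j C(5,j)·(5−j)!.
Computing: 120 − 120 + 60 − 20 + 5 − 1 = 44.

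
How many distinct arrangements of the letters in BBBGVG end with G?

With the last slot taken by G, it remains to arrange the other 5 letters (BBBVG).
Those 5 letters have B appearing 3 times, giving (5)!/(3!) = 20.

20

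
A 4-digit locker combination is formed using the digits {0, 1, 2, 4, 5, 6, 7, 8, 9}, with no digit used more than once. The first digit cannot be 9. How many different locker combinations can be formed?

2688

The first digit has 9−1 = 8 choices (anything except 9).
The remaining 3 digits are filled from the other 8 symbols without repetition: 8 × 7 × 6 = 336.
Total: 8 × 336 = 2688.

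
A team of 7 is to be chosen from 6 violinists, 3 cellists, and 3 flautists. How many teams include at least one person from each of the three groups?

720

Total 7-person selections from all 12: C(12,7) = 792.
Subtract selections that omit an entire group: no violinists → C(6,7) = 0; no cellists → C(9,7) = 36; no flautists → C(9,7) = 36.
Add back selections omitting two groups (i.e. drawn from a single group): C(6,7) + C(3,7) + C(3,7) = 0.
By inclusion–exclusion: 792 − 72 + 0 = 720.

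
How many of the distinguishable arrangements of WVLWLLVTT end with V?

With the last slot taken by V, it remains to arrange the other 8 letters (WLWLLVTT).
Those 8 letters have L appearing 3 times, T appearing twice, and W appearing twice, giving (8)!/(3!·2!·2!) = 1680.

1680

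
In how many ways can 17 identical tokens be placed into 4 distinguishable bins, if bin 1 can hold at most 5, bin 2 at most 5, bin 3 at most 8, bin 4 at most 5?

By stars and bars, unrestricted non-negative solutions to x_1+…+x_4 = 17 number C(17+3,3) = 1140.
Subtract solutions that violate a single cap (substitute x_i' = x_i − (cap_i+1)): x_1 ≥ 6 gives C(14,3) = 364; x_2 ≥ 6 gives C(14,3) = 364; x_3 ≥ 9 gives C(11,3) = 165; x_4 ≥ 6 gives C(14,3) = 364. Together 1257.
Add back pairs where two caps are both exceeded: 56 + 10 + 56 + 10 + 56 + 10 = 198.
By inclusion–exclusion the count is 1140 − 1257 + 198 = 81.

81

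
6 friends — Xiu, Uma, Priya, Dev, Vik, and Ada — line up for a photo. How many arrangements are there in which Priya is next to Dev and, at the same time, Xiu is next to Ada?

Treat {Priya,Dev} as one block (2 orders) and {Xiu,Ada} as another (2 orders).
That leaves 4 units to arrange: 2 × 2 × 4! = 4 × 24 = 96.

96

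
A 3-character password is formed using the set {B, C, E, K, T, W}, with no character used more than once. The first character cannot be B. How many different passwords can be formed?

The first character has 6−1 = 5 choices (anything except B).
The remaining 2 characters are filled from the other 5 symbols without repetition: 5 × 4 = 20.
Total: 5 × 20 = 100.

100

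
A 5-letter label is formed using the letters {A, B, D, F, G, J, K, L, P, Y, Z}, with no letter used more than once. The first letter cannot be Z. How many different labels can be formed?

50400

The first letter has 11−1 = 10 choices (anything except Z).
The remaining 4 letters are filled from the other 10 symbols without repetition: 10 × 9 × 8 × 7 = 5040.
Total: 10 × 5040 = 50400.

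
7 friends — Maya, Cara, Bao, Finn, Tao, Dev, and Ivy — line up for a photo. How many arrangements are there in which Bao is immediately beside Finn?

1440

Treat {Bao, Finn} as a single unit. There are 6 units to order, and the pair itself can be ordered 2 ways.
That gives 2 × 6! = 2 × 720 = 1440.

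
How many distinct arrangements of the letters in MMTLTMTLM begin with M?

With the first slot taken by M, it remains to arrange the other 8 letters (MTLTMTLM).
Those 8 letters have L appearing twice, M appearing 3 times, and T appearing 3 times, giving (8)!/(3!·3!·2!) = 560.

560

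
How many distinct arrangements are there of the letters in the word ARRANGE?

1260

Letter multiplicities in ARRANGE: A×2, E×1, G×1, N×1, R×2.
The number of distinct arrangements is 7!/(2!·2!) = 5040/4 = 1260.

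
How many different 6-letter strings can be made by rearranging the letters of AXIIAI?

60

The 6 letters of AXIIAI have repeats: A appearing twice and I appearing 3 times.
So there are 6! / (3!·2!) = 60 distinguishable arrangements.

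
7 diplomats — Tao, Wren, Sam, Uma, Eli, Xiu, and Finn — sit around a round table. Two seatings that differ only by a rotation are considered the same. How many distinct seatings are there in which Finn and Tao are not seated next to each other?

All circular seatings of 7 people number (6)! = 720.
Those with Finn next to Tao: fuse the pair into one unit and seat 6 units around a circle — 2·(5)! = 240.
Subtracting, 720 − 240 = 480.

480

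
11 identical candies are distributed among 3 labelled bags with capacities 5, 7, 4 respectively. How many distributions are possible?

20

Without the upper bounds there are C(13,2) = 78 ways to split 11 among 3 bags.
Subtract solutions that violate a single cap (substitute x_i' = x_i − (cap_i+1)): x_1 ≥ 6 gives C(7,2) = 21; x_2 ≥ 8 gives C(5,2) = 10; x_3 ≥ 5 gives C(8,2) = 28. Together 59.
Add back pairs where two caps are both exceeded: 0 + 1 + 0 = 1.
By inclusion–exclusion the count is 78 − 59 + 1 = 20.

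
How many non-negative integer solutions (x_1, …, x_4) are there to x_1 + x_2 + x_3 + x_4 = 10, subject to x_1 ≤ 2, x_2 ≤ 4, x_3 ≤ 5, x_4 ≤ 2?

Ignoring the caps, the number of non-negative solutions to x_1+…+x_4 = 10 is C(13,3) = 286.
Subtract solutions that violate a single cap (substitute x_i' = x_i − (cap_i+1)): x_1 ≥ 3 gives C(10,3) = 120; x_2 ≥ 5 gives C(8,3) = 56; x_3 ≥ 6 gives C(7,3) = 35; x_4 ≥ 3 gives C(10,3) = 120. Together 331.
Add back pairs where two caps are both exceeded: 10 + 4 + 35 + 0 + 10 + 4 = 63.
By inclusion–exclusion the count is 286 − 331 + 63 = 18.

18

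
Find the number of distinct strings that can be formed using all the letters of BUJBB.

20

BUJBB has 5 letters with B appearing 3 times.
The number of distinct arrangements is 5!/(3!) = 120/6 = 20.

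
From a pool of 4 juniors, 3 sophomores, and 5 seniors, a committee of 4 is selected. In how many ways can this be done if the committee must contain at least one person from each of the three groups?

270

Total 4-person selections from all 12: C(12,4) = 495.
Selections missing a whole group: no juniors → C(8,4) = 70; no sophomores → C(9,4) = 126; no seniors → C(7,4) = 35.
Add back selections omitting two groups (i.e. drawn from a single group): C(4,4) + C(3,4) + C(5,4) = 6.
By inclusion–exclusion: 495 − 231 + 6 = 270.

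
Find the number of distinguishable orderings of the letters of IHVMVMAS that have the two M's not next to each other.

There are 8!/(2!·2!) = 10080 arrangements of IHVMVMAS in total.
If the two M's are adjacent, glue them into one block, leaving 7 items to arrange: (7)!/(2!) = 2520 ways.
Subtracting, 10080 − 2520 = 7560 arrangements keep the M's apart.

7560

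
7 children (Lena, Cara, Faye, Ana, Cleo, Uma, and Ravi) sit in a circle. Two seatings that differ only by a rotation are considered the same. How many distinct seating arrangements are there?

Around a circle, 7 distinct people have 7!/7 = (6)! = 720 rotationally distinct seatings.

720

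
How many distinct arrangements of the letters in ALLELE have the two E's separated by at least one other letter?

40

Total arrangements of ALLELE: 6!/(3!·2!) = 60.
If the two E's are adjacent, glue them into one block, leaving 5 items to arrange: (5)!/(3!) = 20 ways.
Subtracting, 60 − 20 = 40 arrangements keep the E's apart.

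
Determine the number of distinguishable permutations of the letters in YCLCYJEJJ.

15120

The 9 letters of YCLCYJEJJ have repeats: C appearing twice, J appearing 3 times, and Y appearing twice.
So there are 9! / (3!·2!·2!) = 15120 distinguishable arrangements.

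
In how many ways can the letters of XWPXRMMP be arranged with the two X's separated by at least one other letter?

Total arrangements of XWPXRMMP: 8!/(2!·2!·2!) = 5040.
If the two X's are adjacent, glue them into one block, leaving 7 items to arrange: (7)!/(2!·2!) = 1260 ways.
Hence 5040 − 1260 = 3780.

3780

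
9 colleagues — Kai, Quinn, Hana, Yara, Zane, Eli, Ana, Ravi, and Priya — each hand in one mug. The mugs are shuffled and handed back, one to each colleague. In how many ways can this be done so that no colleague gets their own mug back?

This is the derangement count D_9: permutations of 9 items with no fixed point.
By inclusion–exclusion this is Σ_{j=0}^{9} (−1)^j C(9,j)·(9−j)!.
Computing: 362880 − 362880 + 181440 − 60480 + 15120 − 3024 + 504 − 72 + 9 − 1 = 133496.

133496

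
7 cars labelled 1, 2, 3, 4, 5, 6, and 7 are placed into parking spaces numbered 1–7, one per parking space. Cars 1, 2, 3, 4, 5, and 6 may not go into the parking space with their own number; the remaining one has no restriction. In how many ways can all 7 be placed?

Let Aᵢ (for 1 ≤ i ≤ 6) be the placements that put car i in its forbidden parking space. Any j of these fix j positions, leaving (7−j)! ways to fill the rest, and there are C(6,j) ways to pick which j.
By inclusion–exclusion, the number of valid placements is Σ_{j=0}^{6} (−1)^j C(6,j)·(7−j)!.
Computing: 5040 − 4320 + 1800 − 480 + 90 − 12 + 1 = 2119.

2119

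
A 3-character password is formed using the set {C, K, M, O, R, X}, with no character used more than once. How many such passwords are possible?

120

With no repetition, fill the 3 characters in order: 6 choices, then 5, down to 4.
6 × 5 × 4 = 120.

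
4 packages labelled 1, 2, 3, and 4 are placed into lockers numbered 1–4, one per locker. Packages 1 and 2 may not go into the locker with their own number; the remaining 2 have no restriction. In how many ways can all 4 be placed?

14

Let Aᵢ (for i ∈ {1, 2}) be the placements that put package i in its forbidden locker. Any j of these fix j positions, leaving (4−j)! ways to fill the rest, and there are C(2,j) ways to pick which j.
By inclusion–exclusion, the number of valid placements is Σ_{j=0}^{2} (−1)^j C(2,j)·(4−j)!.
Computing: 24 − 12 + 2 = 14.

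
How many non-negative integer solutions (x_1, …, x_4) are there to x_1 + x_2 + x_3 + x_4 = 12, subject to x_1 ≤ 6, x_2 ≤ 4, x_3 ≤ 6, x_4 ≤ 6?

170

Without the upper bounds there are C(15,3) = 455 ways to split 12 among 4 variables.
Subtract solutions that violate a single cap (substitute x_i' = x_i − (cap_i+1)): x_1 ≥ 7 gives C(8,3) = 56; x_2 ≥ 5 gives C(10,3) = 120; x_3 ≥ 7 gives C(8,3) = 56; x_4 ≥ 7 gives C(8,3) = 56. Together 288.
Add back pairs where two caps are both exceeded: 1 + 0 + 0 + 1 + 1 + 0 = 3.
By inclusion–exclusion the count is 455 − 288 + 3 = 170.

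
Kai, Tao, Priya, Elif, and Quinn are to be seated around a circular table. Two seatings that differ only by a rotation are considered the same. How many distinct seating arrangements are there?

24

Around a circle, 5 distinct people have 5!/5 = (4)! = 24 rotationally distinct seatings.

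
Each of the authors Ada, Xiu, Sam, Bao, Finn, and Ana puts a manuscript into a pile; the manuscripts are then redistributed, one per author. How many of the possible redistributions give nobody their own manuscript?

Let Aᵢ be the assignments in which author i gets their own manuscript. We want the size of the complement of A₁∪…∪A_6.
By inclusion–exclusion this is Σ_{j=0}^{6} (−1)^j C(6,j)·(6−j)!.
Computing: 720 − 720 + 360 − 120 + 30 − 6 + 1 = 265.

265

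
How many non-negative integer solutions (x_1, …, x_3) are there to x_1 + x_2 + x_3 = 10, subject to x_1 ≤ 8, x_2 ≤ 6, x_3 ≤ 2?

18

By stars and bars, unrestricted non-negative solutions to x_1+…+x_3 = 10 number C(10+2,2) = 66.
Subtract solutions that violate a single cap (substitute x_i' = x_i − (cap_i+1)): x_1 ≥ 9 gives C(3,2) = 3; x_2 ≥ 7 gives C(5,2) = 10; x_3 ≥ 3 gives C(9,2) = 36. Together 49.
Add back pairs where two caps are both exceeded: 0 + 0 + 1 = 1.
By inclusion–exclusion the count is 66 − 49 + 1 = 18.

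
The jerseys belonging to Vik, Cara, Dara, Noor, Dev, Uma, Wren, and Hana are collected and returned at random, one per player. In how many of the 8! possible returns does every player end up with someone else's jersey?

This is the derangement count D_8: permutations of 8 items with no fixed point.
By inclusion–exclusion this is Σ_{j=0}^{8} (−1)^j C(8,j)·(8−j)!.
Computing: 40320 − 40320 + 20160 − 6720 + 1680 − 336 + 56 − 8 + 1 = 14833.

14833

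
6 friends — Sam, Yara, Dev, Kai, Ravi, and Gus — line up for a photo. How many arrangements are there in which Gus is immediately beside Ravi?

Place the 4 others and the Gus-Ravi pair as 5 objects in a line; the pair has 2 internal arrangements.
So the count is 2·(5)! = 240.

240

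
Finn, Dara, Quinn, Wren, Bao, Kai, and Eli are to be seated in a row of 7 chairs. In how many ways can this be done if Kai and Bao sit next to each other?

Place the 5 others and the Kai-Bao pair as 6 objects in a line; the pair has 2 internal arrangements.
That gives 2 × 6! = 2 × 720 = 1440.

1440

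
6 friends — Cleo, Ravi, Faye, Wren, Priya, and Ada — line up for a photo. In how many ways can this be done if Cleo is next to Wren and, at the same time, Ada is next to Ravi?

Treat {Cleo,Wren} as one block (2 orders) and {Ada,Ravi} as another (2 orders).
That leaves 4 units to arrange: 2 × 2 × 4! = 4 × 24 = 96.

96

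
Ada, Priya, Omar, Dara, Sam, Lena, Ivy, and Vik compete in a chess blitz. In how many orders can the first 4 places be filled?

There are 8 choices for 1st place, 7 for 2nd, and so on down to 5 for position 4.
That gives 8 × 7 × 6 × 5 = 1680.

1680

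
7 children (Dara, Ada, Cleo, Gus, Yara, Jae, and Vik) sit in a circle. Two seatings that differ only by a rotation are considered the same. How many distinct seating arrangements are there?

720

Around a circle, 7 distinct people have 7!/7 = (6)! = 720 rotationally distinct seatings.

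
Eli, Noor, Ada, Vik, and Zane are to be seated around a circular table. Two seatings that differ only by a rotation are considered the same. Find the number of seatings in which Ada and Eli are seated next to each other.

Glue Ada and Eli into a block (2 internal orders). Seating 4 units around a circle gives (3)! arrangements.
So 2 × (3)! = 2 × 6 = 12.

12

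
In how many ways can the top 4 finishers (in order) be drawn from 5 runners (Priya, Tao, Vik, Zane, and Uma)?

There are 5 choices for 1st place, 4 for 2nd, and so on down to 2 for position 4.
That gives 5 × 4 × 3 × 2 = 120.

120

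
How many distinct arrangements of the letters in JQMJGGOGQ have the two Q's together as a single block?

3360

Treat the 2 copies of Q as a single block. The multiset to arrange is then {QQ, G, G, G, J, J, M, O}, 8 items in all.
That gives (8)!/(3!·2!) = 3360 arrangements.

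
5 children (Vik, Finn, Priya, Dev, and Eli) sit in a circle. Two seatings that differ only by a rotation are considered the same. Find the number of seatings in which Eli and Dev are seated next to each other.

Treat {Eli, Dev} as one unit (2 internal orders) and seat the resulting 4 units around the table: (3)! circular arrangements.
So 2 × (3)! = 2 × 6 = 12.

12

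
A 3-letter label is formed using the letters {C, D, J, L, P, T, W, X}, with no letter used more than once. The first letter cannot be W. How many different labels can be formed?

294

The first letter has 8−1 = 7 choices (anything except W).
The remaining 2 letters are filled from the other 7 symbols without repetition: 7 × 6 = 42.
Total: 7 × 42 = 294.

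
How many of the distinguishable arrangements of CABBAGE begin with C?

180

With the first slot taken by C, it remains to arrange the other 6 letters (ABBAGE).
Those 6 letters have A appearing twice and B appearing twice, giving (6)!/(2!·2!) = 180.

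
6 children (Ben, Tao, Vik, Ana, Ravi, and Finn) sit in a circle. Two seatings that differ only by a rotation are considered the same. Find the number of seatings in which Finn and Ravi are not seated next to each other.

72

Without the restriction there are (5)! = 120 seatings.
Those with Finn next to Ravi: fuse the pair into one unit and seat 5 units around a circle — 2·(4)! = 48.
Subtracting, 120 − 48 = 72.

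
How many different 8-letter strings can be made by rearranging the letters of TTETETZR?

840

Letter multiplicities in TTETETZR: E×2, R×1, T×4, Z×1.
So there are 8! / (4!·2!) = 840 distinguishable arrangements.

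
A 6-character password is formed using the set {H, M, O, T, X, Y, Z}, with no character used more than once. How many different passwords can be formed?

Choose and order 6 of the 7 symbols: the first character has 7 options, the next 6, and so on down to 2.
That product is 7 × 6 × 5 × 4 × 3 × 2 = 5040.

5040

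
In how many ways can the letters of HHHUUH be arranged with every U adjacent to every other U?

5

Treat the 2 copies of U as a single block. The multiset to arrange is then {UU, H, H, H, H}, 5 items in all.
That gives (5)!/(4!) = 5 arrangements.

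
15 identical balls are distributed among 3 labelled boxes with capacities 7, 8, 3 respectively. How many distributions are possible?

10

By stars and bars, unrestricted non-negative solutions to x_1+…+x_3 = 15 number C(15+2,2) = 136.
Subtract solutions that violate a single cap (substitute x_i' = x_i − (cap_i+1)): x_1 ≥ 8 gives C(9,2) = 36; x_2 ≥ 9 gives C(8,2) = 28; x_3 ≥ 4 gives C(13,2) = 78. Together 142.
Add back pairs where two caps are both exceeded: 0 + 10 + 6 = 16.
By inclusion–exclusion the count is 136 − 142 + 16 = 10.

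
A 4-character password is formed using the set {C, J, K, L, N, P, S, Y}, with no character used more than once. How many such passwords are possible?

This is a permutation of 4 out of 8: P(8,4) = 8!/4!.
That product is 8 × 7 × 6 × 5 = 1680.

1680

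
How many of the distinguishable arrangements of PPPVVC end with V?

20

With the last slot taken by V, it remains to arrange the other 5 letters (PPPVC).
Those 5 letters have P appearing 3 times, giving (5)!/(3!) = 20.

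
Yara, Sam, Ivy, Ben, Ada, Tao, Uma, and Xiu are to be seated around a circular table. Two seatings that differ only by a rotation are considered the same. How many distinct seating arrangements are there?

5040

Around a circle, 8 distinct people have 8!/8 = (7)! = 5040 rotationally distinct seatings.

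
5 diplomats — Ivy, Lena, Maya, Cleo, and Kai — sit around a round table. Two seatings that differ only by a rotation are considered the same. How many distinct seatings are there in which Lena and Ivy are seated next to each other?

Treat {Lena, Ivy} as one unit (2 internal orders) and seat the resulting 4 units around the table: (3)! circular arrangements.
So 2 × (3)! = 2 × 6 = 12.

12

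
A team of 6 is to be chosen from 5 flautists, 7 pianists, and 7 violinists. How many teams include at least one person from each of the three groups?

With no constraint there are C(19,6) = 27132 possible selections.
Subtract selections that omit an entire group: no flautists → C(14,6) = 3003; no pianists → C(12,6) = 924; no violinists → C(12,6) = 924.
Add back selections omitting two groups (i.e. drawn from a single group): C(5,6) + C(7,6) + C(7,6) = 14.
By inclusion–exclusion: 27132 − 4851 + 14 = 22295.

22295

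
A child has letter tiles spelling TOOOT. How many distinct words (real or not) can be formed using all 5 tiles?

Letter multiplicities in TOOOT: O×3, T×2.
So there are 5! / (3!·2!) = 10 distinguishable arrangements.

10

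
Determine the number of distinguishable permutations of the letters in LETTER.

LETTER has 6 letters with E appearing twice and T appearing twice.
So there are 6! / (2!·2!) = 180 distinguishable arrangements.

180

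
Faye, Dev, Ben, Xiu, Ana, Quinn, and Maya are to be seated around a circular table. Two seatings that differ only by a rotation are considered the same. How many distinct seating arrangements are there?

Fix one person's seat to break rotational symmetry; the remaining 6 people can be arranged in (6)! = 720 ways.

720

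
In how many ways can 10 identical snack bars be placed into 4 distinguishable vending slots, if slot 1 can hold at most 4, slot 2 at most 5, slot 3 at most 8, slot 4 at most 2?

85

Without the upper bounds there are C(13,3) = 286 ways to split 10 among 4 vending slots.
Subtract solutions that violate a single cap (substitute x_i' = x_i − (cap_i+1)): x_1 ≥ 5 gives C(8,3) = 56; x_2 ≥ 6 gives C(7,3) = 35; x_3 ≥ 9 gives C(4,3) = 4; x_4 ≥ 3 gives C(10,3) = 120. Together 215.
Add back pairs where two caps are both exceeded: 0 + 0 + 10 + 0 + 4 + 0 = 14.
By inclusion–exclusion the count is 286 − 215 + 14 = 85.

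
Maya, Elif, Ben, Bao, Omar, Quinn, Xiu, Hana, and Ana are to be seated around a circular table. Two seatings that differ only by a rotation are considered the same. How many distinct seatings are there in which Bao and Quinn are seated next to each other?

Glue Bao and Quinn into a block (2 internal orders). Seating 8 units around a circle gives (7)! arrangements.
So 2 × (7)! = 2 × 5040 = 10080.

10080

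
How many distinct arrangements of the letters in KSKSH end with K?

Fix K in the last position and arrange the remaining 4 letters.
Those 4 letters have S appearing twice, giving (4)!/(2!) = 12.

12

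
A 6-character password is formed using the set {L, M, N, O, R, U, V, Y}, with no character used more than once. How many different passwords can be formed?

With no repetition, fill the 6 characters in order: 8 choices, then 7, down to 3.
8 × 7 × 6 × 5 × 4 × 3 = 20160.

20160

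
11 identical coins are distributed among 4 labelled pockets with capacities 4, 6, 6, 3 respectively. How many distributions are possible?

102

Ignoring the caps, the number of non-negative solutions to x_1+…+x_4 = 11 is C(14,3) = 364.
Subtract solutions that violate a single cap (substitute x_i' = x_i − (cap_i+1)): x_1 ≥ 5 gives C(9,3) = 84; x_2 ≥ 7 gives C(7,3) = 35; x_3 ≥ 7 gives C(7,3) = 35; x_4 ≥ 4 gives C(10,3) = 120. Together 274.
Add back pairs where two caps are both exceeded: 0 + 0 + 10 + 0 + 1 + 1 = 12.
By inclusion–exclusion the count is 364 − 274 + 12 = 102.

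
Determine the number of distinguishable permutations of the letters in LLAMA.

30

LLAMA has 5 letters with A appearing twice and L appearing twice.
The number of distinct arrangements is 5!/(2!·2!) = 120/4 = 30.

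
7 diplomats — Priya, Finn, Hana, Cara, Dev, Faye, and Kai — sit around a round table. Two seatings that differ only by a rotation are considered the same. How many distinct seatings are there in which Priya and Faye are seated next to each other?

Glue Priya and Faye into a block (2 internal orders). Seating 6 units around a circle gives (5)! arrangements.
So 2 × (5)! = 2 × 120 = 240.

240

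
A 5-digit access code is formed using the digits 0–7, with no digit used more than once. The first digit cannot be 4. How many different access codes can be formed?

The first digit has 8−1 = 7 choices (anything except 4).
The remaining 4 digits are filled from the other 7 symbols without repetition: 7 × 6 × 5 × 4 = 840.
Total: 7 × 840 = 5880.

5880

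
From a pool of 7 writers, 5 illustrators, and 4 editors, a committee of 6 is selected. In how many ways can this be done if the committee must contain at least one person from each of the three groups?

Total 6-person selections from all 16: C(16,6) = 8008.
Subtract selections that omit an entire group: no writers → C(9,6) = 84; no illustrators → C(11,6) = 462; no editors → C(12,6) = 924.
Add back selections omitting two groups (i.e. drawn from a single group): C(7,6) + C(5,6) + C(4,6) = 7.
By inclusion–exclusion: 8008 − 1470 + 7 = 6545.

6545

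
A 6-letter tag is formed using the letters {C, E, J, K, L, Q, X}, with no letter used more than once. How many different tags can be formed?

With no repetition, fill the 6 letters in order: 7 choices, then 6, down to 2.
7 × 6 × 5 × 4 × 3 × 2 = 5040.

5040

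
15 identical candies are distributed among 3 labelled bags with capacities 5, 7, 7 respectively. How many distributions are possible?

15

By stars and bars, unrestricted non-negative solutions to x_1+…+x_3 = 15 number C(15+2,2) = 136.
Subtract solutions that violate a single cap (substitute x_i' = x_i − (cap_i+1)): x_1 ≥ 6 gives C(11,2) = 55; x_2 ≥ 8 gives C(9,2) = 36; x_3 ≥ 8 gives C(9,2) = 36. Together 127.
Add back pairs where two caps are both exceeded: 3 + 3 + 0 = 6.
By inclusion–exclusion the count is 136 − 127 + 6 = 15.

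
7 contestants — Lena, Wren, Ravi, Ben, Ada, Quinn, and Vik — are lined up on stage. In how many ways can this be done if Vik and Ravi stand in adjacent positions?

1440

Treat {Vik, Ravi} as a single unit. There are 6 units to order, and the pair itself can be ordered 2 ways.
That gives 2 × 6! = 2 × 720 = 1440.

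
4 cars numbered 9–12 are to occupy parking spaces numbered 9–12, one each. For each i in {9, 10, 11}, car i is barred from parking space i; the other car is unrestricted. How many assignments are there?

Let Aᵢ (for i ∈ {9, 10, 11}) be the placements that put car i in its forbidden parking space. Any j of these fix j positions, leaving (4−j)! ways to fill the rest, and there are C(3,j) ways to pick which j.
By inclusion–exclusion, the number of valid placements is Σ_{j=0}^{3} (−1)^j C(3,j)·(4−j)!.
Computing: 24 − 18 + 6 − 1 = 11.

11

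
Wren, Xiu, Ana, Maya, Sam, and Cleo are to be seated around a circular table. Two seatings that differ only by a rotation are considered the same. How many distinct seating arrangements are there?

Seat Wren anywhere (absorbing the rotational symmetry), then permute the other 5: (5)! = 120.

120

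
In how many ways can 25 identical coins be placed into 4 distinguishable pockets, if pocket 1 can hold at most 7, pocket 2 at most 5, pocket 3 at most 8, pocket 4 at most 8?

20

Without the upper bounds there are C(28,3) = 3276 ways to split 25 among 4 pockets.
Subtract solutions that violate a single cap (substitute x_i' = x_i − (cap_i+1)): x_1 ≥ 8 gives C(20,3) = 1140; x_2 ≥ 6 gives C(22,3) = 1540; x_3 ≥ 9 gives C(19,3) = 969; x_4 ≥ 9 gives C(19,3) = 969. Together 4618.
Add back pairs where two caps are both exceeded: 364 + 165 + 165 + 286 + 286 + 120 = 1386.
Subtract triples: 10 + 10 + 0 + 4 = 24.
By inclusion–exclusion the count is 3276 − 4618 + 1386 − 24 = 20.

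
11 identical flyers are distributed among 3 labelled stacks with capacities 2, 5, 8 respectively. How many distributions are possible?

12

Without the upper bounds there are C(13,2) = 78 ways to split 11 among 3 stacks.
Subtract solutions that violate a single cap (substitute x_i' = x_i − (cap_i+1)): x_1 ≥ 3 gives C(10,2) = 45; x_2 ≥ 6 gives C(7,2) = 21; x_3 ≥ 9 gives C(4,2) = 6. Together 72.
Add back pairs where two caps are both exceeded: 6 + 0 + 0 = 6.
By inclusion–exclusion the count is 78 − 72 + 6 = 12.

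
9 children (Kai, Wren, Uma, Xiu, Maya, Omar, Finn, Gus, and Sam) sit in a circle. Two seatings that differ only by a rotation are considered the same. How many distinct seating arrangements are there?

Around a circle, 9 distinct people have 9!/9 = (8)! = 40320 rotationally distinct seatings.

40320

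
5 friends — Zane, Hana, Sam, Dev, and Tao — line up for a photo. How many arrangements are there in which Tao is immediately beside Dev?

Glue Tao and Dev into one block (2 internal orders), leaving 4 units to arrange in a row.
So the count is 2·(4)! = 48.

48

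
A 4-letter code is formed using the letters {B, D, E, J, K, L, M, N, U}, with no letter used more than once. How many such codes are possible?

This is a permutation of 4 out of 9: P(9,4) = 9!/5!.
That product is 9 × 8 × 7 × 6 = 3024.

3024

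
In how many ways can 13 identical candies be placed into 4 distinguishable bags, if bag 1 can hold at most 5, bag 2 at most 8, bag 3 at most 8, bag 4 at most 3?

By stars and bars, unrestricted non-negative solutions to x_1+…+x_4 = 13 number C(13+3,3) = 560.
Subtract solutions that violate a single cap (substitute x_i' = x_i − (cap_i+1)): x_1 ≥ 6 gives C(10,3) = 120; x_2 ≥ 9 gives C(7,3) = 35; x_3 ≥ 9 gives C(7,3) = 35; x_4 ≥ 4 gives C(12,3) = 220. Together 410.
Add back pairs where two caps are both exceeded: 0 + 0 + 20 + 0 + 1 + 1 = 22.
By inclusion–exclusion the count is 560 − 410 + 22 = 172.

172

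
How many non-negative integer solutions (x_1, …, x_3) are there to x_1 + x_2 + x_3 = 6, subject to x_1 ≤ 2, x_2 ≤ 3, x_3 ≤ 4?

By stars and bars, unrestricted non-negative solutions to x_1+…+x_3 = 6 number C(6+2,2) = 28.
Subtract solutions that violate a single cap (substitute x_i' = x_i − (cap_i+1)): x_1 ≥ 3 gives C(5,2) = 10; x_2 ≥ 4 gives C(4,2) = 6; x_3 ≥ 5 gives C(3,2) = 3. Together 19.
No two caps can be exceeded simultaneously, so the pair terms are all 0.
By inclusion–exclusion the count is 28 − 19 + 0 = 9.

9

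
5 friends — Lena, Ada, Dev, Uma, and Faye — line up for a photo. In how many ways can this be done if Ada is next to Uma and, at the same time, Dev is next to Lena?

24

Treat {Ada,Uma} as one block (2 orders) and {Dev,Lena} as another (2 orders).
That leaves 3 units to arrange: 2 × 2 × 3! = 4 × 6 = 24.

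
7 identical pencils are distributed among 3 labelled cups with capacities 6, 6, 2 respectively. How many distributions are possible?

19

By stars and bars, unrestricted non-negative solutions to x_1+…+x_3 = 7 number C(7+2,2) = 36.
Subtract solutions that violate a single cap (substitute x_i' = x_i − (cap_i+1)): x_1 ≥ 7 gives C(2,2) = 1; x_2 ≥ 7 gives C(2,2) = 1; x_3 ≥ 3 gives C(6,2) = 15. Together 17.
No two caps can be exceeded simultaneously, so the pair terms are all 0.
By inclusion–exclusion the count is 36 − 17 + 0 = 19.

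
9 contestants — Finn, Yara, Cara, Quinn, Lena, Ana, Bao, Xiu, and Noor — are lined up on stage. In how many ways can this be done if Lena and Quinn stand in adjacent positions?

80640

Place the 7 others and the Lena-Quinn pair as 8 objects in a line; the pair has 2 internal arrangements.
That gives 2 × 8! = 2 × 40320 = 80640.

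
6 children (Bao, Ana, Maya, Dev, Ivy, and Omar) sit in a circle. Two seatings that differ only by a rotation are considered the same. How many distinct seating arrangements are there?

Fix one person's seat to break rotational symmetry; the remaining 5 people can be arranged in (5)! = 120 ways.

120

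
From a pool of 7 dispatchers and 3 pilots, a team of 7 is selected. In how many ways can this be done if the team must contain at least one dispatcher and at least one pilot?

119

Total 7-person selections from all 10: C(10,7) = 120.
Selections missing a whole group: no dispatchers → C(3,7) = 0; no pilots → C(7,7) = 1.
Both groups omitted at once is impossible, so 120 − 1 = 119.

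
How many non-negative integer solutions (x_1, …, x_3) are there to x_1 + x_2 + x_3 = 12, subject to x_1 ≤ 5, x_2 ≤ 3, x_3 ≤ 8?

Ignoring the caps, the number of non-negative solutions to x_1+…+x_3 = 12 is C(14,2) = 91.
Subtract solutions that violate a single cap (substitute x_i' = x_i − (cap_i+1)): x_1 ≥ 6 gives C(8,2) = 28; x_2 ≥ 4 gives C(10,2) = 45; x_3 ≥ 9 gives C(5,2) = 10. Together 83.
Add back pairs where two caps are both exceeded: 6 + 0 + 0 = 6.
By inclusion–exclusion the count is 91 − 83 + 6 = 14.

14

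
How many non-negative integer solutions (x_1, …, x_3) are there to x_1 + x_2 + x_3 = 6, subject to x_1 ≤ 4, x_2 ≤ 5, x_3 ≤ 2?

14

Ignoring the caps, the number of non-negative solutions to x_1+…+x_3 = 6 is C(8,2) = 28.
Subtract solutions that violate a single cap (substitute x_i' = x_i − (cap_i+1)): x_1 ≥ 5 gives C(3,2) = 3; x_2 ≥ 6 gives C(2,2) = 1; x_3 ≥ 3 gives C(5,2) = 10. Together 14.
No two caps can be exceeded simultaneously, so the pair terms are all 0.
By inclusion–exclusion the count is 28 − 14 + 0 = 14.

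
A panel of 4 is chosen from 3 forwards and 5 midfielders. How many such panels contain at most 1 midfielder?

5

Split by how many midfielders are chosen (0 through 1).
Sum: C(5,0)·C(3,4) + C(5,1)·C(3,3) = 0 + 5 = 5.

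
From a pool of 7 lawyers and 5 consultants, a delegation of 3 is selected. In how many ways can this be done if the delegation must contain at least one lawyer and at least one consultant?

175

Unrestricted: C(12,3) = 220 ways to pick any 3 of the 12.
Subtract selections that omit an entire group: no lawyers → C(5,3) = 10; no consultants → C(7,3) = 35.
Both groups omitted at once is impossible, so 220 − 45 = 175.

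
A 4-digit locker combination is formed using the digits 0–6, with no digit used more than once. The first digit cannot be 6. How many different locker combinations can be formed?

720

The first digit has 7−1 = 6 choices (anything except 6).
The remaining 3 digits are filled from the other 6 symbols without repetition: 6 × 5 × 4 = 120.
Total: 6 × 120 = 720.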